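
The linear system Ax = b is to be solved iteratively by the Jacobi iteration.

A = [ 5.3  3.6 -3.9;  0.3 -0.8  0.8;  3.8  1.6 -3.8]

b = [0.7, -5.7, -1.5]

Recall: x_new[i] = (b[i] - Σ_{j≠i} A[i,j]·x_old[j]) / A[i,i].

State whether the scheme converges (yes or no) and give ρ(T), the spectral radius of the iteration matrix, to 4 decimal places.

no, ρ = 1.1753

Write A = D+L+U with D = diag(5.3, -0.8, -3.8).
Jacobi: T = -D⁻¹(L+U), T[1,0] = -(0.3)/(-0.8) = +0.3750; T[1,1] = 0.
  T[0,:] = [+0.0000, -0.6792, +0.7358]
  T[1,:] = [+0.3750, +0.0000, +1.0000]
  T[2,:] = [+1.0000, +0.4211, +0.0000]
|roots of det(T-λI)|: 1.1753, 0.6922, 0.6922.
ρ(T) = max|λ| = 1.1753; 1.1753 > 1 ⇒ diverges.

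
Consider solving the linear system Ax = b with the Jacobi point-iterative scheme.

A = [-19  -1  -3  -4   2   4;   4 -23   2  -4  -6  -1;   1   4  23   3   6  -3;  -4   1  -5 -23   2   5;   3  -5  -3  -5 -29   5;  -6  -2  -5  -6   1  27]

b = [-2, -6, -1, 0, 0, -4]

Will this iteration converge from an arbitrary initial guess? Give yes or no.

yes

Let D = diag(-19, -23, 23, -23, -29, 27); L, U the strict triangles.
Jacobi T = -D⁻¹(L+U): T[3,4] = -(2)/(-23) = +0.0870; T[3,3] = 0.
  T[0,:] = [+0.0000  -0.0526  -0.1579  -0.2105  +0.1053  +0.2105]
  T[1,:] = [+0.1739  +0.0000  +0.0870  -0.1739  -0.2609  -0.0435]
  T[2,:] = [-0.0435  -0.1739  +0.0000  -0.1304  -0.2609  +0.1304]
  T[3,:] = [-0.1739  +0.0435  -0.2174  +0.0000  +0.0870  +0.2174]
  T[4,:] = [+0.1034  -0.1724  -0.1034  -0.1724  +0.0000  +0.1724]
  T[5,:] = [+0.2222  +0.0741  +0.1852  +0.2222  -0.0370  +0.0000]
|eigenvalues of T|: 0.5440, 0.2629, 0.1897, 0.1721, 0.1721, 0.1653.
spectral radius ρ = 0.5440; 0.5440 < 1: convergent.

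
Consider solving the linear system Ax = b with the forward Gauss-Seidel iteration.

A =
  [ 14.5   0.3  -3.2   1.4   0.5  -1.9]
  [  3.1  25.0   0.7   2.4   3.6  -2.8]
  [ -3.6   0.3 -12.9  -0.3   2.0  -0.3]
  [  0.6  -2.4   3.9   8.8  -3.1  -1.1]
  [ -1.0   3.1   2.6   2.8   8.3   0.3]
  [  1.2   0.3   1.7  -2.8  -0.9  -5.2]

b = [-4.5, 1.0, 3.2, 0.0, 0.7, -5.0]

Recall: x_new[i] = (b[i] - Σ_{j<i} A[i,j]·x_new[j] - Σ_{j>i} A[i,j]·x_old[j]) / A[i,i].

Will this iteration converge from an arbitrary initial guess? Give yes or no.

Split A = D + L + U, D = diag(14.5, 25, -12.9, 8.8, 8.3, -5.2).
Gauss-Seidel: T = -(D+L)⁻¹U, row 0 first, T[0,4] = -(0.5)/(14.5) = -0.0345; later rows by forward substitution.
  T[0,:] = [+0.0000, -0.0207, +0.2207, -0.0966, -0.0345, +0.1310]
  T[1,:] = [+0.0000, +0.0026, -0.0554, -0.0840, -0.1397, +0.0958]
  T[2,:] = [+0.0000, +0.0058, -0.0629, +0.0017, +0.1614, -0.0576]
  T[3,:] = [+0.0000, -0.0005, -0.0023, -0.0171, +0.2450, +0.1677]
  T[4,:] = [+0.0000, -0.0051, +0.0677, +0.0250, -0.0852, -0.0947]
  T[5,:] = [+0.0000, -0.0016, +0.0167, -0.0217, -0.0804, -0.0570]
|eigenvalues of T|: 0.2173, 0.0953, 0.0718, 0.0718, 0.0004, 0.0000.
ρ = 0.2173; 0.2173 < 1, so it converges for any x₀.

yes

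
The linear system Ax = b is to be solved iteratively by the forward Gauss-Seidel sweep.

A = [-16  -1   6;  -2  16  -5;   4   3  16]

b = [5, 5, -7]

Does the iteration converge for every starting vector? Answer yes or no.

yes

Diagonal D = diag(-16, 16, 16); L, U strict lower/upper.
Gauss-Seidel: T = -(D+L)⁻¹U, row 0 first, T[0,2] = -(6)/(-16) = +0.3750; later rows by forward substitution.
  T[0,:] = [+0.0000 -0.0625 +0.3750]
  T[1,:] = [+0.0000 -0.0078 +0.3594]
  T[2,:] = [+0.0000 +0.0171 -0.1611]
|eigenvalues of T|: 0.1941, 0.0252, 0.0000.
ρ(T) = max|λ| = 0.1941; 0.1941 < 1 ⇒ converges.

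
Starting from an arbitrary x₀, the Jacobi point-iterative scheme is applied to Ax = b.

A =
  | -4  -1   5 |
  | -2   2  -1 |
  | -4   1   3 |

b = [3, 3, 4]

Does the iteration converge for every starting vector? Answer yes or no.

no

Diagonal D = diag(-4, 2, 3); L, U strict lower/upper.
T_J = -D⁻¹(L+U): T[2,0] = -(-4)/(3) = +1.3333; T[2,2] = 0.
  T[0,:] = [+0.0000, -0.2500, +1.2500]
  T[1,:] = [+1.0000, +0.0000, +0.5000]
  T[2,:] = [+1.3333, -0.3333, +0.0000]
eigenvalue magnitudes: 1.3030, 0.6691, 0.6691.
ρ = 1.3030; 1.3030 > 1, so it fails to converge.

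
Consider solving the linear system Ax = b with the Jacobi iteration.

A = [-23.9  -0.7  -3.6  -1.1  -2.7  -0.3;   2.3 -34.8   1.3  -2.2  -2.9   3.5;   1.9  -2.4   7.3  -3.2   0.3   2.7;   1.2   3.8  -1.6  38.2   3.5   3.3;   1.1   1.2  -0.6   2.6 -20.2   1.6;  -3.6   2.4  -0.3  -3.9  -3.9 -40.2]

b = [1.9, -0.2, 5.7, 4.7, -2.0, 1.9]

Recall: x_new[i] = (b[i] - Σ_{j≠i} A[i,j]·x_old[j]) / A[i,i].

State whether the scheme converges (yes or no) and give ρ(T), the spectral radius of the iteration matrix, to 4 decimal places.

Let D = diag(-23.9, -34.8, 7.3, 38.2, -20.2, -40.2); L, U the strict triangles.
T_J = -D⁻¹(L+U): T[3,0] = -(1.2)/(38.2) = -0.0314; T[3,3] = 0.
  T[0,:] = [+0.0000  -0.0293  -0.1506  -0.0460  -0.1130  -0.0126]
  T[1,:] = [+0.0661  +0.0000  +0.0374  -0.0632  -0.0833  +0.1006]
  T[2,:] = [-0.2603  +0.3288  +0.0000  +0.4384  -0.0411  -0.3699]
  T[3,:] = [-0.0314  -0.0995  +0.0419  +0.0000  -0.0916  -0.0864]
  T[4,:] = [+0.0545  +0.0594  -0.0297  +0.1287  +0.0000  +0.0792]
  T[5,:] = [-0.0896  +0.0597  -0.0075  -0.0970  -0.0970  +0.0000]
eigenvalue magnitudes: 0.3235, 0.2278, 0.1873, 0.1873, 0.1647, 0.0469.
ρ(T) = max|λ| = 0.3235; 0.3235 < 1 ⇒ converges.

yes, ρ = 0.3235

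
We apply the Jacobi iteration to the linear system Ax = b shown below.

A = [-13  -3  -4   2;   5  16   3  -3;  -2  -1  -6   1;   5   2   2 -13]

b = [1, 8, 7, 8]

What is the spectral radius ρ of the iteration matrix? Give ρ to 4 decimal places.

Split A = D + L + U, D = diag(-13, 16, -6, -13).
Jacobi T = -D⁻¹(L+U): T[0,3] = -(2)/(-13) = +0.1538; T[0,0] = 0.
  T[0,:] = [+0.0000, -0.2308, -0.3077, +0.1538]
  T[1,:] = [-0.3125, +0.0000, -0.1875, +0.1875]
  T[2,:] = [-0.3333, -0.1667, +0.0000, +0.1667]
  T[3,:] = [+0.3846, +0.1538, +0.1538, +0.0000]
|roots of det(T-λI)|: 0.6848, 0.3252, 0.1800, 0.1800.
ρ = 0.6848; 0.6848 < 1 ⇒ converges.

0.6848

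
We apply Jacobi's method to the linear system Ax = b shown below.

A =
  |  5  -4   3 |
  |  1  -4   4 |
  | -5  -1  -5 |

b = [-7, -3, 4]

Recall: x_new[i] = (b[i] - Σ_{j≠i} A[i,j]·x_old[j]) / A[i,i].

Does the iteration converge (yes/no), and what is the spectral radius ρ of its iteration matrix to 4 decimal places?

Split A = D + L + U, D = diag(5, -4, -5).
T_J = -D⁻¹(L+U): T[1,2] = -(4)/(-4) = +1.0000; T[1,1] = 0.
  T[0,:] = [+0.0000, +0.8000, -0.6000]
  T[1,:] = [+0.2500, +0.0000, +1.0000]
  T[2,:] = [-1.0000, -0.2000, +0.0000]
eigenvalue magnitudes: 1.1316, 0.8249, 0.8249.
ρ(T) = max|λ| = 1.1316; 1.1316 > 1: divergent.

no, ρ = 1.1316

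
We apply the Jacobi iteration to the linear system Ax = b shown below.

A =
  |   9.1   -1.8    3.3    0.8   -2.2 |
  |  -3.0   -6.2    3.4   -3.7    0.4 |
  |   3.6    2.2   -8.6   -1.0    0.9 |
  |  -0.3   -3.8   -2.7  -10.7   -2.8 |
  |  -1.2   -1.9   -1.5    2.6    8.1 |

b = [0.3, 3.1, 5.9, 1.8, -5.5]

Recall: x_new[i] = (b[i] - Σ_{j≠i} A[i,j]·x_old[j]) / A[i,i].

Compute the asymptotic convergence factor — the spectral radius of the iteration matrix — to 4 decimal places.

Split A = D + L + U, D = diag(9.1, -6.2, -8.6, -10.7, 8.1).
Jacobi: T = -D⁻¹(L+U), T[4,3] = -(2.6)/(8.1) = -0.3210; T[4,4] = 0.
  T[0,:] = [+0.0000, +0.1978, -0.3626, -0.0879, +0.2418]
  T[1,:] = [-0.4839, +0.0000, +0.5484, -0.5968, +0.0645]
  T[2,:] = [+0.4186, +0.2558, +0.0000, -0.1163, +0.1047]
  T[3,:] = [-0.0280, -0.3551, -0.2523, +0.0000, -0.2617]
  T[4,:] = [+0.1481, +0.2346, +0.1852, -0.3210, +0.0000]
|λ(T)| sorted: 0.8314, 0.4373, 0.4373, 0.4124, 0.1227.
ρ(T) = max|λ| = 0.8314; 0.8314 < 1: convergent.

0.8314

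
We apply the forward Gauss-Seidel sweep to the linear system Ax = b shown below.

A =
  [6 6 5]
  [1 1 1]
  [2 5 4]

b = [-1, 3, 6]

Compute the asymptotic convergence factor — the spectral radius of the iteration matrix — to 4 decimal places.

1.2127

Split A = D + L + U, D = diag(6, 1, 4).
T_GS = -(D+L)⁻¹U: row 0 first, T[0,1] = -(6)/(6) = -1.0000; later rows by forward substitution.
  T[0,:] = [+0.0000, -1.0000, -0.8333]
  T[1,:] = [+0.0000, +1.0000, -0.1667]
  T[2,:] = [+0.0000, -0.7500, +0.6250]
eigenvalue magnitudes: 1.2127, 0.4123, 0.0000.
ρ(T) = max|λ| = 1.2127; 1.2127 > 1 ⇒ diverges.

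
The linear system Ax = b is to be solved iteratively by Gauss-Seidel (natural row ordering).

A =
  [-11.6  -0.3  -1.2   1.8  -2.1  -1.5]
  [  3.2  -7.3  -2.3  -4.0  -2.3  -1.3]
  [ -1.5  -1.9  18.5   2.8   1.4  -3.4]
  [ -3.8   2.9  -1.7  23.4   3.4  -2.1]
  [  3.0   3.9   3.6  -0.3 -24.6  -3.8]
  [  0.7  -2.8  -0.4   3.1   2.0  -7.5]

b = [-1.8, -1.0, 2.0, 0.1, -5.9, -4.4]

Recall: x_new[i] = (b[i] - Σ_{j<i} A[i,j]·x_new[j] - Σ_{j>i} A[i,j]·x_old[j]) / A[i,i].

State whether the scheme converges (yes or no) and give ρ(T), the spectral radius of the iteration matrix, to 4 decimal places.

Let D = diag(-11.6, -7.3, 18.5, 23.4, -24.6, -7.5); L, U the strict triangles.
Gauss-Seidel: T = -(D+L)⁻¹U, row 0 first, T[0,1] = -(-0.3)/(-11.6) = -0.0259; later rows by forward substitution.
  T[0,:] = [+0.0000 -0.0259 -0.1034 +0.1552 -0.1810 -0.1293]
  T[1,:] = [+0.0000 -0.0113 -0.3604 -0.4799 -0.3944 -0.2348]
  T[2,:] = [+0.0000 -0.0033 -0.0454 -0.1881 -0.1309 +0.1492]
  T[3,:] = [+0.0000 -0.0030 +0.0246 +0.0710 -0.1353 +0.1087]
  T[4,:] = [+0.0000 -0.0054 -0.0767 -0.0855 -0.1021 -0.1870]
  T[5,:] = [+0.0000 -0.0007 +0.1170 +0.2102 +0.0542 +0.0627]
eigenvalue magnitudes: 0.2715, 0.1745, 0.1745, 0.0437, 0.0072, 0.0000.
ρ = 0.2715; 0.2715 < 1 ⇒ converges.

yes, ρ = 0.2715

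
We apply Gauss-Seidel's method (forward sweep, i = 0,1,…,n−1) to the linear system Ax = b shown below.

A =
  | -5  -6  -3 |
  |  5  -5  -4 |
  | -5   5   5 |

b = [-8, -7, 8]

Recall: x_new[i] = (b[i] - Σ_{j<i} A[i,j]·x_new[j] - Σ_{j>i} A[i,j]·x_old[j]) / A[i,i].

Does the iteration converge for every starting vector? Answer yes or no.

Write A = D+L+U with D = diag(-5, -5, 5).
Gauss-Seidel: T = -(D+L)⁻¹U, row 0 first, T[0,2] = -(-3)/(-5) = -0.6000; later rows by forward substitution.
  T[0,:] = [+0.0000 -1.2000 -0.6000]
  T[1,:] = [+0.0000 -1.2000 -1.4000]
  T[2,:] = [+0.0000 +0.0000 +0.8000]
eigenvalue magnitudes: 1.2000, 0.8000, 0.0000.
spectral radius ρ = 1.2000; 1.2000 > 1 ⇒ diverges.

no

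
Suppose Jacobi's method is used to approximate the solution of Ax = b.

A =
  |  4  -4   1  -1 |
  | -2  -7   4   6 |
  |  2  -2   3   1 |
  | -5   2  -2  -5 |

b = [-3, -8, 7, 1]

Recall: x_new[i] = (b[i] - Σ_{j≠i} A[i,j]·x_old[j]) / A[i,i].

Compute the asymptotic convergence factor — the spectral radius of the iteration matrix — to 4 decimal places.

Split A = D + L + U, D = diag(4, -7, 3, -5).
T_J = -D⁻¹(L+U): T[0,3] = -(-1)/(4) = +0.2500; T[0,0] = 0.
  T[0,:] = [+0.0000 +1.0000 -0.2500 +0.2500]
  T[1,:] = [-0.2857 +0.0000 +0.5714 +0.8571]
  T[2,:] = [-0.6667 +0.6667 +0.0000 -0.3333]
  T[3,:] = [-1.0000 +0.4000 -0.4000 +0.0000]
|eigenvalues of T|: 1.3850, 1.0091, 1.0091, 0.4322.
ρ(T) = max|λ| = 1.3850; 1.3850 > 1, so it fails to converge.

1.3850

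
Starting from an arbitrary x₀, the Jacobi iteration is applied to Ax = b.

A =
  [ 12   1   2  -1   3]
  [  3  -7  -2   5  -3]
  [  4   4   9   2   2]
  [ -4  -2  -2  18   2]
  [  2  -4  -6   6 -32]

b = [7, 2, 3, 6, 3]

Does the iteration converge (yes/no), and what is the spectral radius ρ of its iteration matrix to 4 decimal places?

A = D + L + U where D = diag(12, -7, 9, 18, -32).
Jacobi: T = -D⁻¹(L+U), T[2,4] = -(2)/(9) = -0.2222; T[2,2] = 0.
  T[0,:] = [+0.0000, -0.0833, -0.1667, +0.0833, -0.2500]
  T[1,:] = [+0.4286, +0.0000, -0.2857, +0.7143, -0.4286]
  T[2,:] = [-0.4444, -0.4444, +0.0000, -0.2222, -0.2222]
  T[3,:] = [+0.2222, +0.1111, +0.1111, +0.0000, -0.1111]
  T[4,:] = [+0.0625, -0.1250, -0.1875, +0.1875, +0.0000]
moduli |λ_i(T)| = 0.6583, 0.3691, 0.3691, 0.1528, 0.1528.
spectral radius ρ = 0.6583; 0.6583 < 1, so it converges for any x₀.

yes, ρ = 0.6583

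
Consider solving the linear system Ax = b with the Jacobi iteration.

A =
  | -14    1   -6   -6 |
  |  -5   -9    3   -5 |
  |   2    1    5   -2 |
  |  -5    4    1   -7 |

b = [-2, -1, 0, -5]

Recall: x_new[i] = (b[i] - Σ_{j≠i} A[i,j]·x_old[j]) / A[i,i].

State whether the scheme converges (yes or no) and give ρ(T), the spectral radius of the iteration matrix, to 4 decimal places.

Split A = D + L + U, D = diag(-14, -9, 5, -7).
T_J = -D⁻¹(L+U): T[3,0] = -(-5)/(-7) = -0.7143; T[3,3] = 0.
  T[0,:] = [+0.0000, +0.0714, -0.4286, -0.4286]
  T[1,:] = [-0.5556, +0.0000, +0.3333, -0.5556]
  T[2,:] = [-0.4000, -0.2000, +0.0000, +0.4000]
  T[3,:] = [-0.7143, +0.5714, +0.1429, +0.0000]
eigenvalue magnitudes: 0.8696, 0.6764, 0.6764, 0.4697.
ρ(T) = max|λ| = 0.8696; 0.8696 < 1, so it converges for any x₀.

yes, ρ = 0.8696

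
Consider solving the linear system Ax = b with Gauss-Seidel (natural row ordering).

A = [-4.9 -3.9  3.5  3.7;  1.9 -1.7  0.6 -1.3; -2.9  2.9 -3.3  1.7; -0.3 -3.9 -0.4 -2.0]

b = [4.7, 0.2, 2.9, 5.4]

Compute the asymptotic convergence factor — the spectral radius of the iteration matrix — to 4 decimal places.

1.1427

Let D = diag(-4.9, -1.7, -3.3, -2); L, U the strict triangles.
GS T = -(D+L)⁻¹U: row 0 first, T[0,2] = -(3.5)/(-4.9) = +0.7143; later rows by forward substitution.
  T[0,:] = [+0.0000, -0.7959, +0.7143, +0.7551]
  T[1,:] = [+0.0000, -0.8896, +1.1513, +0.0792]
  T[2,:] = [+0.0000, -0.0823, +0.3840, -0.0788]
  T[3,:] = [+0.0000, +1.8705, -2.4289, -0.2520]
|λ(T)| sorted: 1.1427, 0.4294, 0.0442, 0.0000.
spectral radius ρ = 1.1427; 1.1427 > 1 ⇒ diverges.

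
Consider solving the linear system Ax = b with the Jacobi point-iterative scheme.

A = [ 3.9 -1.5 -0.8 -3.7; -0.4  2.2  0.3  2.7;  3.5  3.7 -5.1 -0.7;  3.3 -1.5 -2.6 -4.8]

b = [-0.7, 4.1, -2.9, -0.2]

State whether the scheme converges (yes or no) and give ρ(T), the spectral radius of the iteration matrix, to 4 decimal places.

Diagonal D = diag(3.9, 2.2, -5.1, -4.8); L, U strict lower/upper.
T_J = -D⁻¹(L+U): T[1,2] = -(0.3)/(2.2) = -0.1364; T[1,1] = 0.
  T[0,:] = [+0.0000 +0.3846 +0.2051 +0.9487]
  T[1,:] = [+0.1818 +0.0000 -0.1364 -1.2273]
  T[2,:] = [+0.6863 +0.7255 +0.0000 -0.1373]
  T[3,:] = [+0.6875 -0.3125 -0.5417 +0.0000]
|eigenvalues of T|: 1.2125, 0.9773, 0.1355, 0.1355.
ρ = 1.2125; 1.2125 > 1, so it fails to converge.

no, ρ = 1.2125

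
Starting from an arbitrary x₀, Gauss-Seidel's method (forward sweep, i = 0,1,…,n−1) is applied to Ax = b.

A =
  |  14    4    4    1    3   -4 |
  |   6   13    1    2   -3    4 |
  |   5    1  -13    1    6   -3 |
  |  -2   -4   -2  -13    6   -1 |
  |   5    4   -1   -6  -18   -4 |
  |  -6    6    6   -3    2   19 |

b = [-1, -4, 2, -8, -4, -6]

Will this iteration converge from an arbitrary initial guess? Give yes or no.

yes

Write A = D+L+U with D = diag(14, 13, -13, -13, -18, 19).
Gauss-Seidel: T = -(D+L)⁻¹U, row 0 first, T[0,4] = -(3)/(14) = -0.2143; later rows by forward substitution.
  T[0,:] = [+0.0000, -0.2857, -0.2857, -0.0714, -0.2143, +0.2857]
  T[1,:] = [+0.0000, +0.1319, +0.0549, -0.1209, +0.3297, -0.4396]
  T[2,:] = [+0.0000, -0.0997, -0.1057, +0.0402, +0.4045, -0.1547]
  T[3,:] = [+0.0000, +0.0187, +0.0433, +0.0420, +0.3308, +0.0382]
  T[4,:] = [+0.0000, -0.0508, -0.0757, -0.0629, -0.1190, -0.2447]
  T[5,:] = [+0.0000, -0.0921, -0.0594, +0.0162, -0.2347, +0.3097]
|roots of det(T-λI)|: 0.5021, 0.2505, 0.2505, 0.0613, 0.0283, 0.0000.
spectral radius ρ = 0.5021; 0.5021 < 1: convergent.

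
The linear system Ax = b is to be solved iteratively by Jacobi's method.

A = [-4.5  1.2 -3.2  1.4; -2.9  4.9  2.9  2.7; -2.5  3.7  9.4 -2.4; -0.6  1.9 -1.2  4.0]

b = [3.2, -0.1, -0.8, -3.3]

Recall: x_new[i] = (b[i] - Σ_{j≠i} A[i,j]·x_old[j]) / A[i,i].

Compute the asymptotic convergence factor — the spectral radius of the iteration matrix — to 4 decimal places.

Diagonal D = diag(-4.5, 4.9, 9.4, 4); L, U strict lower/upper.
Jacobi T = -D⁻¹(L+U): T[0,3] = -(1.4)/(-4.5) = +0.3111; T[0,0] = 0.
  T[0,:] = [+0.0000, +0.2667, -0.7111, +0.3111]
  T[1,:] = [+0.5918, +0.0000, -0.5918, -0.5510]
  T[2,:] = [+0.2660, -0.3936, +0.0000, +0.2553]
  T[3,:] = [+0.1500, -0.4750, +0.3000, +0.0000]
|λ(T)| sorted: 0.8947, 0.6708, 0.2523, 0.2523.
ρ = 0.8947; 0.8947 < 1: convergent.

0.8947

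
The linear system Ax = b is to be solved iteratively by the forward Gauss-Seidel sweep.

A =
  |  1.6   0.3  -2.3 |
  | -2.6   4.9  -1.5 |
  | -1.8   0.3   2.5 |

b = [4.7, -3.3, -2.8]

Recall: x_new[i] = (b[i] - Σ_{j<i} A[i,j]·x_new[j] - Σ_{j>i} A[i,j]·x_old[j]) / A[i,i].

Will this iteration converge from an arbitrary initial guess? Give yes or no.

yes

A = D + L + U where D = diag(1.6, 4.9, 2.5).
T_GS = -(D+L)⁻¹U: row 0 first, T[0,2] = -(-2.3)/(1.6) = +1.4375; later rows by forward substitution.
  T[0,:] = [+0.0000, -0.1875, +1.4375]
  T[1,:] = [+0.0000, -0.0995, +1.0689]
  T[2,:] = [+0.0000, -0.1231, +0.9067]
|roots of det(T-λI)|: 0.7523, 0.0549, 0.0000.
ρ = 0.7523; 0.7523 < 1: convergent.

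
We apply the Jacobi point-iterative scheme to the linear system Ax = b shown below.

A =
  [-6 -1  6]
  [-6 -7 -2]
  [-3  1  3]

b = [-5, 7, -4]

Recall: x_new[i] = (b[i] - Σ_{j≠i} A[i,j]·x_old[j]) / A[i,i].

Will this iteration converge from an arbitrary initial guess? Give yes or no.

Split A = D + L + U, D = diag(-6, -7, 3).
Jacobi: T = -D⁻¹(L+U), T[1,2] = -(-2)/(-7) = -0.2857; T[1,1] = 0.
  T[0,:] = [+0.0000 -0.1667 +1.0000]
  T[1,:] = [-0.8571 +0.0000 -0.2857]
  T[2,:] = [+1.0000 -0.3333 +0.0000]
eigenvalue magnitudes: 1.2286, 0.9399, 0.2887.
ρ = 1.2286; 1.2286 > 1: divergent.

no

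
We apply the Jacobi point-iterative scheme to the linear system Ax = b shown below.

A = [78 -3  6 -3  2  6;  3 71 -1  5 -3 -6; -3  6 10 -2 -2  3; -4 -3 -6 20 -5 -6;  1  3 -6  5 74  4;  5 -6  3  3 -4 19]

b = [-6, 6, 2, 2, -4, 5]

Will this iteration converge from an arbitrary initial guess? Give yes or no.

yes

Let D = diag(78, 71, 10, 20, 74, 19); L, U the strict triangles.
T_J = -D⁻¹(L+U): T[5,2] = -(3)/(19) = -0.1579; T[5,5] = 0.
  T[0,:] = [+0.0000, +0.0385, -0.0769, +0.0385, -0.0256, -0.0769]
  T[1,:] = [-0.0423, +0.0000, +0.0141, -0.0704, +0.0423, +0.0845]
  T[2,:] = [+0.3000, -0.6000, +0.0000, +0.2000, +0.2000, -0.3000]
  T[3,:] = [+0.2000, +0.1500, +0.3000, +0.0000, +0.2500, +0.3000]
  T[4,:] = [-0.0135, -0.0405, +0.0811, -0.0676, +0.0000, -0.0541]
  T[5,:] = [-0.2632, +0.3158, -0.1579, -0.1579, +0.2105, +0.0000]
eigenvalue magnitudes: 0.3605, 0.2730, 0.2578, 0.2578, 0.1915, 0.0265.
spectral radius ρ = 0.3605; 0.3605 < 1 ⇒ converges.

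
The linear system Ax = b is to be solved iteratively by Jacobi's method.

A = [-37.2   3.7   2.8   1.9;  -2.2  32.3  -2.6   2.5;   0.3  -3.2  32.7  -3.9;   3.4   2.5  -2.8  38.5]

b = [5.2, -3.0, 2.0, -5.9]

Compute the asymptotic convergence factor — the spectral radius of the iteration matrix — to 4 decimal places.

Diagonal D = diag(-37.2, 32.3, 32.7, 38.5); L, U strict lower/upper.
Jacobi T = -D⁻¹(L+U): T[1,2] = -(-2.6)/(32.3) = +0.0805; T[1,1] = 0.
  T[0,:] = [+0.0000  +0.0995  +0.0753  +0.0511]
  T[1,:] = [+0.0681  +0.0000  +0.0805  -0.0774]
  T[2,:] = [-0.0092  +0.0979  +0.0000  +0.1193]
  T[3,:] = [-0.0883  -0.0649  +0.0727  +0.0000]
|eigenvalues of T|: 0.1663, 0.1054, 0.1054, 0.0331.
ρ(T) = max|λ| = 0.1663; 0.1663 < 1: convergent.

0.1663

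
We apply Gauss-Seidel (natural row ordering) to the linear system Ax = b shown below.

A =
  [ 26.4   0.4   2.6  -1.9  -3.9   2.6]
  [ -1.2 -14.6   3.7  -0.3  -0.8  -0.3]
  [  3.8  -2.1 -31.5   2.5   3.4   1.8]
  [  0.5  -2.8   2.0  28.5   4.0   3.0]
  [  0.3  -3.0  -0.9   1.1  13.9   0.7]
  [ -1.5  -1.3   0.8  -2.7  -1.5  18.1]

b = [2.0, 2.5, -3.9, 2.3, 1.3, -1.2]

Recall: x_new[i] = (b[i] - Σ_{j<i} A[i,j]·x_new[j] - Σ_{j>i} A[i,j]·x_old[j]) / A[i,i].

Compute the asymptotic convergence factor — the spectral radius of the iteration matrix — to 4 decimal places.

0.1593

Write A = D+L+U with D = diag(26.4, -14.6, -31.5, 28.5, 13.9, 18.1).
T_GS = -(D+L)⁻¹U: row 0 first, T[0,4] = -(-3.9)/(26.4) = +0.1477; later rows by forward substitution.
  T[0,:] = [+0.0000  -0.0152  -0.0985  +0.0720  +0.1477  -0.0985]
  T[1,:] = [+0.0000  +0.0012  +0.2615  -0.0265  -0.0669  -0.0125]
  T[2,:] = [+0.0000  -0.0019  -0.0293  +0.0898  +0.1302  +0.0461]
  T[3,:] = [+0.0000  +0.0005  +0.0295  -0.0102  -0.1587  -0.1080]
  T[4,:] = [+0.0000  +0.0004  +0.0543  -0.0006  +0.0034  -0.0394]
  T[5,:] = [+0.0000  -0.0010  +0.0208  -0.0015  -0.0217  -0.0305]
|λ(T)| sorted: 0.1593, 0.0687, 0.0687, 0.0154, 0.0154, 0.0000.
spectral radius ρ = 0.1593; 0.1593 < 1: convergent.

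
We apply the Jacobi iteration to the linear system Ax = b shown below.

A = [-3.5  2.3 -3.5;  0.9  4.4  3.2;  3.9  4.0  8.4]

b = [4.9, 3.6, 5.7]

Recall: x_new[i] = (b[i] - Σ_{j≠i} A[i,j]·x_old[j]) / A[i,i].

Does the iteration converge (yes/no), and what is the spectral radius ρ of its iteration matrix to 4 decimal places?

yes, ρ = 0.9023

Diagonal D = diag(-3.5, 4.4, 8.4); L, U strict lower/upper.
Jacobi: T = -D⁻¹(L+U), T[1,2] = -(3.2)/(4.4) = -0.7273; T[1,1] = 0.
  T[0,:] = [+0.0000  +0.6571  -1.0000]
  T[1,:] = [-0.2045  +0.0000  -0.7273]
  T[2,:] = [-0.4643  -0.4762  +0.0000]
moduli |λ_i(T)| = 0.9023, 0.7072, 0.1951.
spectral radius ρ = 0.9023; 0.9023 < 1, so it converges for any x₀.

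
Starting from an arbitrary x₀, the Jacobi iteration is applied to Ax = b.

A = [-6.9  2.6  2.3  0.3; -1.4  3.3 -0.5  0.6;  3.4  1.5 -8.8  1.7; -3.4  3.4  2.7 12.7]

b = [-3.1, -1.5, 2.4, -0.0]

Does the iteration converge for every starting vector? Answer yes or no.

Let D = diag(-6.9, 3.3, -8.8, 12.7); L, U the strict triangles.
Jacobi T = -D⁻¹(L+U): T[2,0] = -(3.4)/(-8.8) = +0.3864; T[2,2] = 0.
  T[0,:] = [+0.0000, +0.3768, +0.3333, +0.0435]
  T[1,:] = [+0.4242, +0.0000, +0.1515, -0.1818]
  T[2,:] = [+0.3864, +0.1705, +0.0000, +0.1932]
  T[3,:] = [+0.2677, -0.2677, -0.2126, +0.0000]
moduli |λ_i(T)| = 0.6191, 0.5021, 0.1708, 0.0537.
spectral radius ρ = 0.6191; 0.6191 < 1 ⇒ converges.

yes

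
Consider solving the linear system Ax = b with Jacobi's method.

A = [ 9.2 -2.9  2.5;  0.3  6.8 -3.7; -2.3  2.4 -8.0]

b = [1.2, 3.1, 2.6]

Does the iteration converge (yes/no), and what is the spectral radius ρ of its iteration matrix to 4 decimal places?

Split A = D + L + U, D = diag(9.2, 6.8, -8).
Jacobi: T = -D⁻¹(L+U), T[2,0] = -(-2.3)/(-8) = -0.2875; T[2,2] = 0.
  T[0,:] = [+0.0000 +0.3152 -0.2717]
  T[1,:] = [-0.0441 +0.0000 +0.5441]
  T[2,:] = [-0.2875 +0.3000 +0.0000]
|roots of det(T-λI)|: 0.5564, 0.2866, 0.2866.
ρ = 0.5564; 0.5564 < 1, so it converges for any x₀.

yes, ρ = 0.5564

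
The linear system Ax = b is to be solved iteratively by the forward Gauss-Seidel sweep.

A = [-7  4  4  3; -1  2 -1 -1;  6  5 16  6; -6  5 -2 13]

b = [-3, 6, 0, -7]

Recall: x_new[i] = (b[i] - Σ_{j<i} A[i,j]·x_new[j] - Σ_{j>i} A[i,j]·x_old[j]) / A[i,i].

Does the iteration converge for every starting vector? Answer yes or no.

A = D + L + U where D = diag(-7, 2, 16, 13).
Gauss-Seidel: T = -(D+L)⁻¹U, row 0 first, T[0,1] = -(4)/(-7) = +0.5714; later rows by forward substitution.
  T[0,:] = [+0.0000 +0.5714 +0.5714 +0.4286]
  T[1,:] = [+0.0000 +0.2857 +0.7857 +0.7143]
  T[2,:] = [+0.0000 -0.3036 -0.4598 -0.7589]
  T[3,:] = [+0.0000 +0.1071 -0.1092 -0.1937]
moduli |λ_i(T)| = 0.5591, 0.2974, 0.2974, 0.0000.
ρ(T) = max|λ| = 0.5591; 0.5591 < 1 ⇒ converges.

yes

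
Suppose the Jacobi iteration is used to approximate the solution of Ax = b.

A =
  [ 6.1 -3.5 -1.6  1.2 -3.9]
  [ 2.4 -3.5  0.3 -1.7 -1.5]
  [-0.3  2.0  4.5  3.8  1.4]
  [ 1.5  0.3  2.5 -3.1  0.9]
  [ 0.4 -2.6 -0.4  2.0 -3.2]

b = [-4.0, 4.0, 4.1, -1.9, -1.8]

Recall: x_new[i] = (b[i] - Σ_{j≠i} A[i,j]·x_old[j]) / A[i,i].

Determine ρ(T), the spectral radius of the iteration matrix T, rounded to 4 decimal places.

1.1428

Write A = D+L+U with D = diag(6.1, -3.5, 4.5, -3.1, -3.2).
Jacobi T = -D⁻¹(L+U): T[0,4] = -(-3.9)/(6.1) = +0.6393; T[0,0] = 0.
  T[0,:] = [+0.0000  +0.5738  +0.2623  -0.1967  +0.6393]
  T[1,:] = [+0.6857  +0.0000  +0.0857  -0.4857  -0.4286]
  T[2,:] = [+0.0667  -0.4444  +0.0000  -0.8444  -0.3111]
  T[3,:] = [+0.4839  +0.0968  +0.8065  +0.0000  +0.2903]
  T[4,:] = [+0.1250  -0.8125  -0.1250  +0.6250  +0.0000]
|roots of det(T-λI)|: 1.1428, 0.8692, 0.8692, 0.6184, 0.4638.
ρ(T) = max|λ| = 1.1428; 1.1428 > 1 ⇒ diverges.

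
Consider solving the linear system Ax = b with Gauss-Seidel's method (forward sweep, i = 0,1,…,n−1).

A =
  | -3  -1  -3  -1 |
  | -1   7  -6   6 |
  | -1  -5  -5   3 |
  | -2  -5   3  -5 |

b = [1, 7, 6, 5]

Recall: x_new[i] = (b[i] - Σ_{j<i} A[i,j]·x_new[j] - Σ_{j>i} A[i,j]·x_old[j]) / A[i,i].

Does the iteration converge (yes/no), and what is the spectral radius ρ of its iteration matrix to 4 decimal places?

A = D + L + U where D = diag(-3, 7, -5, -5).
T_GS = -(D+L)⁻¹U: row 0 first, T[0,3] = -(-1)/(-3) = -0.3333; later rows by forward substitution.
  T[0,:] = [+0.0000 -0.3333 -1.0000 -0.3333]
  T[1,:] = [+0.0000 -0.0476 +0.7143 -0.9048]
  T[2,:] = [+0.0000 +0.1143 -0.5143 +1.5714]
  T[3,:] = [+0.0000 +0.2495 -0.6229 +1.9810]
moduli |λ_i(T)| = 1.4286, 0.2191, 0.2191, 0.0000.
ρ = 1.4286; 1.4286 > 1: divergent.

no, ρ = 1.4286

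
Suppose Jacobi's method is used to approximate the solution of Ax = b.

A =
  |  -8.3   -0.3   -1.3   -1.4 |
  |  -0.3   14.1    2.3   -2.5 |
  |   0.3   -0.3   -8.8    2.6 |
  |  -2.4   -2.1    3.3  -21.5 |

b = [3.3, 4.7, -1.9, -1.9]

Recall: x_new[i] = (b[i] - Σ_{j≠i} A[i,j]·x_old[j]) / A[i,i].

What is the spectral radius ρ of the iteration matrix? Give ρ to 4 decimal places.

Split A = D + L + U, D = diag(-8.3, 14.1, -8.8, -21.5).
Jacobi: T = -D⁻¹(L+U), T[1,2] = -(2.3)/(14.1) = -0.1631; T[1,1] = 0.
  T[0,:] = [+0.0000, -0.0361, -0.1566, -0.1687]
  T[1,:] = [+0.0213, +0.0000, -0.1631, +0.1773]
  T[2,:] = [+0.0341, -0.0341, +0.0000, +0.2955]
  T[3,:] = [-0.1116, -0.0977, +0.1535, +0.0000]
|λ(T)| sorted: 0.2731, 0.2035, 0.2035, 0.0418.
ρ(T) = max|λ| = 0.2731; 0.2731 < 1, so it converges for any x₀.

0.2731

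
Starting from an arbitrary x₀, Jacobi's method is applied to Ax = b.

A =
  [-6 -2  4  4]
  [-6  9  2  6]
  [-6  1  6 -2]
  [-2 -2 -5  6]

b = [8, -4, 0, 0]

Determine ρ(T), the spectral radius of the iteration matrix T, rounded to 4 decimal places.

1.2967

Write A = D+L+U with D = diag(-6, 9, 6, 6).
Jacobi T = -D⁻¹(L+U): T[0,3] = -(4)/(-6) = +0.6667; T[0,0] = 0.
  T[0,:] = [+0.0000, -0.3333, +0.6667, +0.6667]
  T[1,:] = [+0.6667, +0.0000, -0.2222, -0.6667]
  T[2,:] = [+1.0000, -0.1667, +0.0000, +0.3333]
  T[3,:] = [+0.3333, +0.3333, +0.8333, +0.0000]
|λ(T)| sorted: 1.2967, 0.7171, 0.7171, 0.5369.
ρ(T) = max|λ| = 1.2967; 1.2967 > 1 ⇒ diverges.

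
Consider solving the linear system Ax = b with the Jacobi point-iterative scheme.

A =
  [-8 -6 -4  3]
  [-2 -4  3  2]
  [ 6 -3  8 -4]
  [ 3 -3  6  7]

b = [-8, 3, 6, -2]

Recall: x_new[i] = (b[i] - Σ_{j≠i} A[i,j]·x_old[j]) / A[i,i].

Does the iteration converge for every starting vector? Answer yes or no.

Let D = diag(-8, -4, 8, 7); L, U the strict triangles.
Jacobi T = -D⁻¹(L+U): T[3,0] = -(3)/(7) = -0.4286; T[3,3] = 0.
  T[0,:] = [+0.0000 -0.7500 -0.5000 +0.3750]
  T[1,:] = [-0.5000 +0.0000 +0.7500 +0.5000]
  T[2,:] = [-0.7500 +0.3750 +0.0000 +0.5000]
  T[3,:] = [-0.4286 +0.4286 -0.8571 +0.0000]
moduli |λ_i(T)| = 1.2162, 0.8575, 0.8575, 0.0768.
ρ = 1.2162; 1.2162 > 1: divergent.

no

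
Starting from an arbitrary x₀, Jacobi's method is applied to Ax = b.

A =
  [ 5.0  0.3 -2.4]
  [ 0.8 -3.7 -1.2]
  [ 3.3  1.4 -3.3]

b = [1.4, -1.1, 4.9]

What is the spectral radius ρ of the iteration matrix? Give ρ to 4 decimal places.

0.6532

Write A = D+L+U with D = diag(5, -3.7, -3.3).
Jacobi T = -D⁻¹(L+U): T[0,1] = -(0.3)/(5) = -0.0600; T[0,0] = 0.
  T[0,:] = [+0.0000 -0.0600 +0.4800]
  T[1,:] = [+0.2162 +0.0000 -0.3243]
  T[2,:] = [+1.0000 +0.4242 +0.0000]
|λ(T)| sorted: 0.6532, 0.4238, 0.2293.
ρ = 0.6532; 0.6532 < 1: convergent.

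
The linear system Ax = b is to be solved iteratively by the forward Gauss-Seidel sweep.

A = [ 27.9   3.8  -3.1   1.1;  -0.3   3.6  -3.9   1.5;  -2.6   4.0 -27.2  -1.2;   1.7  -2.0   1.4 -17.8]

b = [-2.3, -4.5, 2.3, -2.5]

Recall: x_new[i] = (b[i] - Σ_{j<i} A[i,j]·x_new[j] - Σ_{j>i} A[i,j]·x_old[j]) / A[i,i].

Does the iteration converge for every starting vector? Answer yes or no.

Diagonal D = diag(27.9, 3.6, -27.2, -17.8); L, U strict lower/upper.
Gauss-Seidel: T = -(D+L)⁻¹U, row 0 first, T[0,3] = -(1.1)/(27.9) = -0.0394; later rows by forward substitution.
  T[0,:] = [+0.0000 -0.1362 +0.1111 -0.0394]
  T[1,:] = [+0.0000 -0.0114 +1.0926 -0.4200]
  T[2,:] = [+0.0000 +0.0114 +0.1501 -0.1021]
  T[3,:] = [+0.0000 -0.0108 -0.1003 +0.0354]
|λ(T)| sorted: 0.2711, 0.0561, 0.0409, 0.0000.
ρ(T) = max|λ| = 0.2711; 0.2711 < 1 ⇒ converges.

yes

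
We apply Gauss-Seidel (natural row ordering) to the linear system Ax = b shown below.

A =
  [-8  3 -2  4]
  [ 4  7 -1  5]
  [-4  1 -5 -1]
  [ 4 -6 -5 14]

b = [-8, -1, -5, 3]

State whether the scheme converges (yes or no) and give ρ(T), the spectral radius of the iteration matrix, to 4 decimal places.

yes, ρ = 0.9063

Diagonal D = diag(-8, 7, -5, 14); L, U strict lower/upper.
T_GS = -(D+L)⁻¹U: row 0 first, T[0,2] = -(-2)/(-8) = -0.2500; later rows by forward substitution.
  T[0,:] = [+0.0000 +0.3750 -0.2500 +0.5000]
  T[1,:] = [+0.0000 -0.2143 +0.2857 -1.0000]
  T[2,:] = [+0.0000 -0.3429 +0.2571 -0.8000]
  T[3,:] = [+0.0000 -0.3214 +0.2857 -0.8571]
|roots of det(T-λI)|: 0.9063, 0.1201, 0.0281, 0.0000.
spectral radius ρ = 0.9063; 0.9063 < 1, so it converges for any x₀.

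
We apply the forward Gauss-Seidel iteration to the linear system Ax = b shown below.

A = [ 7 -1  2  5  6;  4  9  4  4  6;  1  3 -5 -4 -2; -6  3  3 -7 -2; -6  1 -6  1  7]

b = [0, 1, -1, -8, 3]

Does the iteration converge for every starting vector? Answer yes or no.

no

Let D = diag(7, 9, -5, -7, 7); L, U the strict triangles.
Gauss-Seidel: T = -(D+L)⁻¹U, row 0 first, T[0,1] = -(-1)/(7) = +0.1429; later rows by forward substitution.
  T[0,:] = [+0.0000 +0.1429 -0.2857 -0.7143 -0.8571]
  T[1,:] = [+0.0000 -0.0635 -0.3175 -0.1270 -0.2857]
  T[2,:] = [+0.0000 -0.0095 -0.2476 -1.0190 -0.7429]
  T[3,:] = [+0.0000 -0.1537 +0.0027 +0.1211 +0.0082]
  T[4,:] = [+0.0000 +0.1453 -0.4122 -1.4849 -1.3318]
eigenvalue magnitudes: 1.5615, 0.2262, 0.2262, 0.1556, 0.0000.
ρ = 1.5615; 1.5615 > 1, so it fails to converge.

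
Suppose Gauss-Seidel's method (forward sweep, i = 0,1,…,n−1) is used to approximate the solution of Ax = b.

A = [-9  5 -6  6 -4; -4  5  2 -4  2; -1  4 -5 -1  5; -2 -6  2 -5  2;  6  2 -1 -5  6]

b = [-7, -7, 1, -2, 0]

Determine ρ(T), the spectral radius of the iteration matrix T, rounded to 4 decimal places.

1.5060

Let D = diag(-9, 5, -5, -5, 6); L, U the strict triangles.
GS T = -(D+L)⁻¹U: row 0 first, T[0,2] = -(-6)/(-9) = -0.6667; later rows by forward substitution.
  T[0,:] = [+0.0000  +0.5556  -0.6667  +0.6667  -0.4444]
  T[1,:] = [+0.0000  +0.4444  -0.9333  +1.3333  -0.7556]
  T[2,:] = [+0.0000  +0.2444  -0.6133  +0.7333  +0.4844]
  T[3,:] = [+0.0000  -0.6578  +1.1413  -1.5733  +1.6782]
  T[4,:] = [+0.0000  -1.2111  +1.8267  -2.3000  +2.1756]
|roots of det(T-λI)|: 1.5060, 0.8942, 0.2347, 0.0562, 0.0000.
spectral radius ρ = 1.5060; 1.5060 > 1, so it fails to converge.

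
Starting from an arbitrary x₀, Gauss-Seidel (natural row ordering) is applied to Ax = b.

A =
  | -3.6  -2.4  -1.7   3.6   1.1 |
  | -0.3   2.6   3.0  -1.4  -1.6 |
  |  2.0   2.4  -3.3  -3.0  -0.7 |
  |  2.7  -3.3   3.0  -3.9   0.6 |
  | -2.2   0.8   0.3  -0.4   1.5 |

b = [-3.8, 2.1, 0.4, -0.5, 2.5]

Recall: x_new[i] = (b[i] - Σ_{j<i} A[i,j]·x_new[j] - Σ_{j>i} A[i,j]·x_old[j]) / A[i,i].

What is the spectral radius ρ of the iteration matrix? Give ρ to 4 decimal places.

1.3778

A = D + L + U where D = diag(-3.6, 2.6, -3.3, -3.9, 1.5).
GS T = -(D+L)⁻¹U: row 0 first, T[0,4] = -(1.1)/(-3.6) = +0.3056; later rows by forward substitution.
  T[0,:] = [+0.0000, -0.6667, -0.4722, +1.0000, +0.3056]
  T[1,:] = [+0.0000, -0.0769, -1.2083, +0.6538, +0.6506]
  T[2,:] = [+0.0000, -0.4600, -1.1650, +0.1725, +0.4463]
  T[3,:] = [+0.0000, -0.7503, -0.2006, +0.2717, +0.1581]
  T[4,:] = [+0.0000, -1.0448, +0.1313, +1.1559, +0.0541]
eigenvalue magnitudes: 1.3778, 0.9092, 0.9092, 0.1385, 0.0000.
ρ = 1.3778; 1.3778 > 1, so it fails to converge.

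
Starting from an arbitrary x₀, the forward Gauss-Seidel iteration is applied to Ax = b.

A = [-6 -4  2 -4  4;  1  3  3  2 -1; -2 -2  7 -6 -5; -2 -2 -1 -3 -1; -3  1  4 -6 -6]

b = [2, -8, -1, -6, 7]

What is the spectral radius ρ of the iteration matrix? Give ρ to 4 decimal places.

1.2529

Split A = D + L + U, D = diag(-6, 3, 7, -3, -6).
GS T = -(D+L)⁻¹U: row 0 first, T[0,4] = -(4)/(-6) = +0.6667; later rows by forward substitution.
  T[0,:] = [+0.0000  -0.6667  +0.3333  -0.6667  +0.6667]
  T[1,:] = [+0.0000  +0.2222  -1.1111  -0.4444  +0.1111]
  T[2,:] = [+0.0000  -0.1270  -0.2222  +0.5397  +0.9365]
  T[3,:] = [+0.0000  +0.3386  +0.5926  +0.5608  -1.1640]
  T[4,:] = [+0.0000  -0.0529  -1.0926  +0.0582  +1.4735]
|eigenvalues of T|: 1.2529, 0.8268, 0.8268, 0.1112, 0.0000.
spectral radius ρ = 1.2529; 1.2529 > 1: divergent.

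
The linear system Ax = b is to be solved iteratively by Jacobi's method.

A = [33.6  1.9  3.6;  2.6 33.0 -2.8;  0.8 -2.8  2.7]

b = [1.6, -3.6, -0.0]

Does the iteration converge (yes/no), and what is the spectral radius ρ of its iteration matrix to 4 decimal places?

Diagonal D = diag(33.6, 33, 2.7); L, U strict lower/upper.
T_J = -D⁻¹(L+U): T[2,1] = -(-2.8)/(2.7) = +1.0370; T[2,2] = 0.
  T[0,:] = [+0.0000, -0.0565, -0.1071]
  T[1,:] = [-0.0788, +0.0000, +0.0848]
  T[2,:] = [-0.2963, +1.0370, +0.0000]
|eigenvalues of T|: 0.3879, 0.3006, 0.0873.
ρ = 0.3879; 0.3879 < 1, so it converges for any x₀.

yes, ρ = 0.3879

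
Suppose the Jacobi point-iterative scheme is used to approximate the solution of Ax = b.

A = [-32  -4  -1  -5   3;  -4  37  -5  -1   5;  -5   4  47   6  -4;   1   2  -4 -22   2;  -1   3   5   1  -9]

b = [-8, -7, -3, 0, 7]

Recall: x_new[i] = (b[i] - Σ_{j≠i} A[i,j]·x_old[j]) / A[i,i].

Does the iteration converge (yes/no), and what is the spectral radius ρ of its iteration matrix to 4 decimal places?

yes, ρ = 0.2382

Let D = diag(-32, 37, 47, -22, -9); L, U the strict triangles.
T_J = -D⁻¹(L+U): T[2,0] = -(-5)/(47) = +0.1064; T[2,2] = 0.
  T[0,:] = [+0.0000  -0.1250  -0.0312  -0.1562  +0.0938]
  T[1,:] = [+0.1081  +0.0000  +0.1351  +0.0270  -0.1351]
  T[2,:] = [+0.1064  -0.0851  +0.0000  -0.1277  +0.0851]
  T[3,:] = [+0.0455  +0.0909  -0.1818  +0.0000  +0.0909]
  T[4,:] = [-0.1111  +0.3333  +0.5556  +0.1111  +0.0000]
|λ(T)| sorted: 0.2382, 0.1853, 0.1853, 0.1294, 0.1294.
spectral radius ρ = 0.2382; 0.2382 < 1, so it converges for any x₀.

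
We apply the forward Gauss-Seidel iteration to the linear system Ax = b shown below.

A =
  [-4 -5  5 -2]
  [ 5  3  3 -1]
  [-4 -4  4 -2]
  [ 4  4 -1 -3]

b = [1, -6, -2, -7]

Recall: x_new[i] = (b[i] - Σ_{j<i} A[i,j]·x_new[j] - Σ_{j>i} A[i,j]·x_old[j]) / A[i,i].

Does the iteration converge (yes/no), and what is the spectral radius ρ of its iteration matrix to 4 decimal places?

Write A = D+L+U with D = diag(-4, 3, 4, -3).
T_GS = -(D+L)⁻¹U: row 0 first, T[0,1] = -(-5)/(-4) = -1.2500; later rows by forward substitution.
  T[0,:] = [+0.0000 -1.2500 +1.2500 -0.5000]
  T[1,:] = [+0.0000 +2.0833 -3.0833 +1.1667]
  T[2,:] = [+0.0000 +0.8333 -1.8333 +1.1667]
  T[3,:] = [+0.0000 +0.8333 -1.8333 +0.5000]
moduli |λ_i(T)| = 1.2500, 0.8165, 0.8165, 0.0000.
ρ(T) = max|λ| = 1.2500; 1.2500 > 1: divergent.

no, ρ = 1.2500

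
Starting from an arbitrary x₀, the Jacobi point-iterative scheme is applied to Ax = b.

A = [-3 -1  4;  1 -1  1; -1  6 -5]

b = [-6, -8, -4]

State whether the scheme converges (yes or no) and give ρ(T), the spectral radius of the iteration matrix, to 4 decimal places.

Write A = D+L+U with D = diag(-3, -1, -5).
T_J = -D⁻¹(L+U): T[1,2] = -(1)/(-1) = +1.0000; T[1,1] = 0.
  T[0,:] = [+0.0000, -0.3333, +1.3333]
  T[1,:] = [+1.0000, +0.0000, +1.0000]
  T[2,:] = [-0.2000, +1.2000, +0.0000]
moduli |λ_i(T)| = 1.3533, 1.1097, 1.1097.
spectral radius ρ = 1.3533; 1.3533 > 1 ⇒ diverges.

no, ρ = 1.3533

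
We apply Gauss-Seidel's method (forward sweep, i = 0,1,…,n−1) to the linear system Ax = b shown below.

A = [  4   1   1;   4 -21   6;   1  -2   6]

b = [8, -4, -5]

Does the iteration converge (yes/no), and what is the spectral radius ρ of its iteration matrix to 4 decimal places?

yes, ρ = 0.1518

Split A = D + L + U, D = diag(4, -21, 6).
GS T = -(D+L)⁻¹U: row 0 first, T[0,1] = -(1)/(4) = -0.2500; later rows by forward substitution.
  T[0,:] = [+0.0000, -0.2500, -0.2500]
  T[1,:] = [+0.0000, -0.0476, +0.2381]
  T[2,:] = [+0.0000, +0.0258, +0.1210]
moduli |λ_i(T)| = 0.1518, 0.0784, 0.0000.
ρ = 0.1518; 0.1518 < 1 ⇒ converges.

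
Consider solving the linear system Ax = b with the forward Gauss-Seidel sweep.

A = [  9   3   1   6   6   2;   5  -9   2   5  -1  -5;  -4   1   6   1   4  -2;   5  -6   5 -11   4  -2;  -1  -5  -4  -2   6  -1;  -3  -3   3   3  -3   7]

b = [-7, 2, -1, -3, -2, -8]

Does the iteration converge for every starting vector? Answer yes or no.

Write A = D+L+U with D = diag(9, -9, 6, -11, 6, 7).
Gauss-Seidel: T = -(D+L)⁻¹U, row 0 first, T[0,2] = -(1)/(9) = -0.1111; later rows by forward substitution.
  T[0,:] = [+0.0000, -0.3333, -0.1111, -0.6667, -0.6667, -0.2222]
  T[1,:] = [+0.0000, -0.1852, +0.1605, +0.1852, -0.4815, -0.6790]
  T[2,:] = [+0.0000, -0.1914, -0.1008, -0.6420, -1.0309, +0.2984]
  T[3,:] = [+0.0000, -0.1375, -0.1839, -0.6958, -0.1453, +0.2232]
  T[4,:] = [+0.0000, -0.3833, -0.0133, -0.6167, -1.2480, -0.1629]
  T[5,:] = [+0.0000, -0.2456, +0.1375, +0.1027, -0.5228, -0.6796]
|eigenvalues of T|: 1.6616, 1.0334, 0.2206, 0.0323, 0.0262, 0.0000.
ρ = 1.6616; 1.6616 > 1 ⇒ diverges.

no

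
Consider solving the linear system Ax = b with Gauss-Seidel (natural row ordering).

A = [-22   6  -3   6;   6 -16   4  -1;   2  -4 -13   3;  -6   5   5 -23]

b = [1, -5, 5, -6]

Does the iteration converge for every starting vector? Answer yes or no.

Write A = D+L+U with D = diag(-22, -16, -13, -23).
T_GS = -(D+L)⁻¹U: row 0 first, T[0,1] = -(6)/(-22) = +0.2727; later rows by forward substitution.
  T[0,:] = [+0.0000 +0.2727 -0.1364 +0.2727]
  T[1,:] = [+0.0000 +0.1023 +0.1989 +0.0398]
  T[2,:] = [+0.0000 +0.0105 -0.0822 +0.2605]
  T[3,:] = [+0.0000 -0.0466 +0.0609 -0.0059]
|eigenvalues of T|: 0.2044, 0.1417, 0.1417, 0.0000.
ρ = 0.2044; 0.2044 < 1 ⇒ converges.

yes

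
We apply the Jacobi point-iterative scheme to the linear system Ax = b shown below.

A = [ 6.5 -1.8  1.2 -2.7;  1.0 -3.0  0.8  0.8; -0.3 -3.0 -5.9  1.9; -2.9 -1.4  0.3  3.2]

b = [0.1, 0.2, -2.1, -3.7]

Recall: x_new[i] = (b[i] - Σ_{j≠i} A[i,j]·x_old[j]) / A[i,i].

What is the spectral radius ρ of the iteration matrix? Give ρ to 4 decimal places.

Diagonal D = diag(6.5, -3, -5.9, 3.2); L, U strict lower/upper.
T_J = -D⁻¹(L+U): T[0,2] = -(1.2)/(6.5) = -0.1846; T[0,0] = 0.
  T[0,:] = [+0.0000 +0.2769 -0.1846 +0.4154]
  T[1,:] = [+0.3333 +0.0000 +0.2667 +0.2667]
  T[2,:] = [-0.0508 -0.5085 +0.0000 +0.3220]
  T[3,:] = [+0.9062 +0.4375 -0.0938 +0.0000]
|λ(T)| sorted: 0.8570, 0.6439, 0.4101, 0.4101.
ρ(T) = max|λ| = 0.8570; 0.8570 < 1 ⇒ converges.

0.8570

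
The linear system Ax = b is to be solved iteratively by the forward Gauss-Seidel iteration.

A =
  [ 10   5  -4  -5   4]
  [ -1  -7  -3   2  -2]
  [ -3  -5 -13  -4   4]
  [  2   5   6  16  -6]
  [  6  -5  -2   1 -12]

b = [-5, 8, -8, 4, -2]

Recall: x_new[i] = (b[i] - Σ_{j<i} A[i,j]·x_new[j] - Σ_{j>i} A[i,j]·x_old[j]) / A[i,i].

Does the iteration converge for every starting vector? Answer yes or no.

Split A = D + L + U, D = diag(10, -7, -13, 16, -12).
Gauss-Seidel: T = -(D+L)⁻¹U, row 0 first, T[0,3] = -(-5)/(10) = +0.5000; later rows by forward substitution.
  T[0,:] = [+0.0000 -0.5000 +0.4000 +0.5000 -0.4000]
  T[1,:] = [+0.0000 +0.0714 -0.4857 +0.2143 -0.2286]
  T[2,:] = [+0.0000 +0.0879 +0.0945 -0.5055 +0.4879]
  T[3,:] = [+0.0000 +0.0072 +0.0663 +0.0601 +0.3135]
  T[4,:] = [+0.0000 -0.2938 +0.3922 +0.2500 -0.1600]
|λ(T)| sorted: 0.5694, 0.4179, 0.4179, 0.1243, 0.0000.
ρ(T) = max|λ| = 0.5694; 0.5694 < 1, so it converges for any x₀.

yes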